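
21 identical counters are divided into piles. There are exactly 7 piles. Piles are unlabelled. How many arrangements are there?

A full systematic count gives 105.

105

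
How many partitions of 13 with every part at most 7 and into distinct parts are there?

8

They are:
7, 6
7, 5, 1
7, 4, 2
7, 3, 2, 1
6, 5, 2
6, 4, 3
6, 4, 2, 1
5, 4, 3, 1
Counting gives 8.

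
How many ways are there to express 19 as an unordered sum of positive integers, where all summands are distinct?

54

There are too many to list fully; the first 12 (by largest part) are:
19
18+1
17+2
16+3
16+2+1
15+4
15+3+1
14+5
14+4+1
14+3+2
13+6
13+5+1
…and 42 more, for 54 total.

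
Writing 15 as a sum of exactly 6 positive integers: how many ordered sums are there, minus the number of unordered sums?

Ordered (compositions into 6 parts): C(14,5) = 2002.
Unordered (partitions into 6 parts): 26.
Difference: 2002 − 26 = 1976.

1976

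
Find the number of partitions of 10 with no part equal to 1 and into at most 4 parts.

11

Enumerating:
10
8,2
7,3
6,4
6,2,2
5,5
5,3,2
4,4,2
4,3,3
4,2,2,2
3,3,2,2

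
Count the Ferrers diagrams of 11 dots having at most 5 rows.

37

There are too many to list fully; the first 12 (by largest part) are:
11
10+1
9+2
9+1+1
8+3
8+2+1
8+1+1+1
7+4
7+3+1
7+2+2
7+2+1+1
7+1+1+1+1
…and 25 more, for 37 total.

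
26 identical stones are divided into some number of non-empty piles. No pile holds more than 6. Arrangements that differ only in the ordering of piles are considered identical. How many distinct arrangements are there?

709

Systematic enumeration (by largest part, then next-largest, …) yields 709.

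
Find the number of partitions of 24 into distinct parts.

122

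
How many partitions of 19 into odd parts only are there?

54

There are too many to list fully; the first 12 (by largest part) are:
19
17+1+1
15+3+1
15+1+1+1+1
13+5+1
13+3+3
13+3+1+1+1
13+1+1+1+1+1+1
11+7+1
11+5+3
11+5+1+1+1
11+3+3+1+1
…and 42 more, for 54 total.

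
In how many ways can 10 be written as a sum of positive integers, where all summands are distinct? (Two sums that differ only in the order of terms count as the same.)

10

The partitions of 10 that satisfy the conditions:
10
1,9
2,8
3,7
1,2,7
4,6
1,3,6
1,4,5
2,3,5
1,2,3,4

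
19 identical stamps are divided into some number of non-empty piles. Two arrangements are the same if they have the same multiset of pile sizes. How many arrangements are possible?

A full systematic count gives 490.

490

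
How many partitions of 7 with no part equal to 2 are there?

8

Enumerating:
7
1,6
1,1,5
3,4
1,1,1,4
1,3,3
1,1,1,1,3
1,1,1,1,1,1,1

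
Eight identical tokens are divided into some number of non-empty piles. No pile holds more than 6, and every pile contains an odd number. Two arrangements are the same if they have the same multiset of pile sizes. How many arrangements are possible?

Listing the qualifying partitions of 8:
5,3
5,1,1,1
3,3,1,1
3,1,1,1,1,1
1,1,1,1,1,1,1,1
Counting gives 5.

5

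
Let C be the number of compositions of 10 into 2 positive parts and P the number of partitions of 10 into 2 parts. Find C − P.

4

Compositions: C(9,1) = 9.
Unordered (partitions into 2 parts): 5.
Difference: 9 − 5 = 4.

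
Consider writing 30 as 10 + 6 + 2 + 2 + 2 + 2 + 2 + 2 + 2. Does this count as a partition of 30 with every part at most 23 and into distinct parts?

No

The parts sum to 30, and the condition 'all summands are distinct' is violated.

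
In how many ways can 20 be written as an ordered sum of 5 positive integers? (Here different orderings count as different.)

3876

Place 4 bars in the 19 internal gaps of a row of 20 dots: C(19,4) = 3876.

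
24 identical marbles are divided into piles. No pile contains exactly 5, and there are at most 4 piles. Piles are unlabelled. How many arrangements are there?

Direct enumeration gives 129 partitions.

129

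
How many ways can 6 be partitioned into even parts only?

3

Enumerating:
6
2, 4
2, 2, 2
That's 3 in total.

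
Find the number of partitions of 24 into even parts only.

77

Systematic enumeration (by largest part, then next-largest, …) yields 77.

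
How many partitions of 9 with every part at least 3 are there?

4

Enumerating:
9
6 + 3
5 + 4
3 + 3 + 3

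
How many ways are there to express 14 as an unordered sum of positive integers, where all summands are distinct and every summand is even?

5

Enumerating:
14
12,2
10,4
8,6
8,4,2
That's 5 in total.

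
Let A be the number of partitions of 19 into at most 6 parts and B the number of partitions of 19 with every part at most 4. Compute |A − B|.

141

Partitions of 19 into at most 6 parts: 235.
Partitions of 19 with every part at most 4: 94.
|235 − 94| = 141.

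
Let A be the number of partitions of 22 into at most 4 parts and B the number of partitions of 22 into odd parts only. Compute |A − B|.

Partitions of 22 into at most 4 parts: 136.
Partitions of 22 into odd parts only: 89.
|136 − 89| = 47.

47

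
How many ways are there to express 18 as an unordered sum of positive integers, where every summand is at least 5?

9

They are:
18
13, 5
12, 6
11, 7
10, 8
9, 9
8, 5, 5
7, 6, 5
6, 6, 6
Counting gives 9.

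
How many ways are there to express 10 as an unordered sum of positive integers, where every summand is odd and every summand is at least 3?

Listing the qualifying partitions of 10:
3, 7
5, 5

2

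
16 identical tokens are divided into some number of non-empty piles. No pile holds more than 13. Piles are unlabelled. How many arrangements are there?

Systematic enumeration (by largest part, then next-largest, …) yields 227.

227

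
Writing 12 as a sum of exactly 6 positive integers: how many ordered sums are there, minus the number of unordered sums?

Ordered (compositions into 6 parts): C(11,5) = 462.
Partitions of 12 into exactly 6 parts: 11.
Difference: 462 − 11 = 451.

451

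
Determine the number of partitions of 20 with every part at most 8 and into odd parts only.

There are too many to list fully; the first 12 (by largest part) are:
7 + 7 + 5 + 1
7 + 7 + 3 + 3
7 + 7 + 3 + 1 + 1 + 1
7 + 7 + 1 + 1 + 1 + 1 + 1 + 1
7 + 5 + 5 + 3
7 + 5 + 5 + 1 + 1 + 1
7 + 5 + 3 + 3 + 1 + 1
7 + 5 + 3 + 1 + 1 + 1 + 1 + 1
7 + 5 + 1 + 1 + 1 + 1 + 1 + 1 + 1 + 1
7 + 3 + 3 + 3 + 3 + 1
7 + 3 + 3 + 3 + 1 + 1 + 1 + 1
7 + 3 + 3 + 1 + 1 + 1 + 1 + 1 + 1 + 1
…and 22 more, for 34 total.

34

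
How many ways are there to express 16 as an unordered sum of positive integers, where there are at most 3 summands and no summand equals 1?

Enumerating:
16
14+2
13+3
12+4
12+2+2
11+5
11+3+2
10+6
10+4+2
10+3+3
9+7
9+5+2
9+4+3
8+8
8+6+2
8+5+3
8+4+4
7+7+2
7+6+3
7+5+4
6+6+4
6+5+5

22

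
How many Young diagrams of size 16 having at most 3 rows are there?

30

There are too many to list fully; the first 12 (by largest part) are:
16
1, 15
2, 14
1, 1, 14
3, 13
1, 2, 13
4, 12
1, 3, 12
2, 2, 12
5, 11
1, 4, 11
2, 3, 11
…and 18 more, for 30 total.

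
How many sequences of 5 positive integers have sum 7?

15

Place 4 bars in the 6 internal gaps of a row of 7 dots: C(6,4) = 15.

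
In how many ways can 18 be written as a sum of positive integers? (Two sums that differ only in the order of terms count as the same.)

A full systematic count gives 385.

385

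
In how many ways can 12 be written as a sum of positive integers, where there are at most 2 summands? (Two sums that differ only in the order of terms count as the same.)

7

The partitions of 12 that satisfy the conditions:
12
11,1
10,2
9,3
8,4
7,5
6,6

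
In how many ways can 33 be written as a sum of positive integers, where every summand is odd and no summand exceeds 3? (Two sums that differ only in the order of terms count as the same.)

12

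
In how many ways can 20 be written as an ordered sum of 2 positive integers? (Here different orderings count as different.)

By stars and bars with positive parts, the count is C(19,1) = 19.

19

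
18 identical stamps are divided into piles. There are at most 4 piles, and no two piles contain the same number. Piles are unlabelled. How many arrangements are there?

43

There are too many to list fully; the first 12 (by largest part) are:
18
17+1
16+2
15+3
15+2+1
14+4
14+3+1
13+5
13+4+1
13+3+2
12+6
12+5+1
…and 31 more, for 43 total.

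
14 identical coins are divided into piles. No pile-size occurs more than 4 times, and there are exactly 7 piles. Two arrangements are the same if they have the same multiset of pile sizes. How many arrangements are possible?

9

They are:
1 + 1 + 1 + 1 + 2 + 2 + 6
1 + 1 + 1 + 1 + 2 + 3 + 5
1 + 1 + 1 + 2 + 2 + 2 + 5
1 + 1 + 1 + 1 + 2 + 4 + 4
1 + 1 + 1 + 1 + 3 + 3 + 4
1 + 1 + 1 + 2 + 2 + 3 + 4
1 + 1 + 2 + 2 + 2 + 2 + 4
1 + 1 + 1 + 2 + 3 + 3 + 3
1 + 1 + 2 + 2 + 2 + 3 + 3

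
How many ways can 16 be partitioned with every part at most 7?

A full systematic count gives 164.

164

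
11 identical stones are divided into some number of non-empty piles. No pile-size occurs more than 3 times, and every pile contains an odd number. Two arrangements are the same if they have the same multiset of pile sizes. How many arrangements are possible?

7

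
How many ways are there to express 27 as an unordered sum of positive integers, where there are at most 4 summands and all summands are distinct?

134

Counting exhaustively, 134 partitions satisfy the conditions.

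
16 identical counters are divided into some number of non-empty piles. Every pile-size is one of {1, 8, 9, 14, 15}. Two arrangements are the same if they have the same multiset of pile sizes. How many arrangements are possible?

6

Listing the qualifying partitions of 16:
15+1
14+1+1
9+1+1+1+1+1+1+1
8+8
8+1+1+1+1+1+1+1+1
1+1+1+1+1+1+1+1+1+1+1+1+1+1+1+1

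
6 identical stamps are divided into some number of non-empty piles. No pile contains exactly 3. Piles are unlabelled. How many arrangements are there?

8

Enumerating:
6
5, 1
4, 2
4, 1, 1
2, 2, 2
2, 2, 1, 1
2, 1, 1, 1, 1
1, 1, 1, 1, 1, 1
That's 8 in total.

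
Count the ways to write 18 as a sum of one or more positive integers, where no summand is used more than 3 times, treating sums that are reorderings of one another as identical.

A full systematic count gives 208.

208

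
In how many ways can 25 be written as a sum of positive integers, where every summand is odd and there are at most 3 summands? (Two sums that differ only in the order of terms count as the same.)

17

Listing the qualifying partitions of 25:
25
1 + 1 + 23
1 + 3 + 21
1 + 5 + 19
3 + 3 + 19
1 + 7 + 17
3 + 5 + 17
1 + 9 + 15
3 + 7 + 15
5 + 5 + 15
1 + 11 + 13
3 + 9 + 13
5 + 7 + 13
3 + 11 + 11
5 + 9 + 11
7 + 7 + 11
7 + 9 + 9
That's 17 in total.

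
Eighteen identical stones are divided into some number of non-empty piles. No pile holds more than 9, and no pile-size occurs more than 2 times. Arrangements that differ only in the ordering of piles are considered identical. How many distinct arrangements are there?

There are 91 such partitions.

91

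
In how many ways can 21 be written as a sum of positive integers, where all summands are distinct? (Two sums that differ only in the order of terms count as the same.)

76

Enumerating by decreasing first part gives 76 partitions in all.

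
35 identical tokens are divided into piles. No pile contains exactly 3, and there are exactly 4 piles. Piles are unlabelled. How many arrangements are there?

Enumerating by decreasing first part gives 236 partitions in all.

236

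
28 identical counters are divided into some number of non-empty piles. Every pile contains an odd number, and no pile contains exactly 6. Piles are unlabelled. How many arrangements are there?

222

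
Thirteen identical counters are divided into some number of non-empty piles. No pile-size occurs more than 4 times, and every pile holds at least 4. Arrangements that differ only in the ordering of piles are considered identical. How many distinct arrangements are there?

Enumerating:
13
9, 4
8, 5
7, 6
5, 4, 4
Counting gives 5.

5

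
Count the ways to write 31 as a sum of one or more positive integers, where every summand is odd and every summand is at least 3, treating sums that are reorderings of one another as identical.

44

There are too many to list fully; the first 12 (by largest part) are:
31
25,3,3
23,5,3
21,7,3
21,5,5
19,9,3
19,7,5
19,3,3,3,3
17,11,3
17,9,5
17,7,7
17,5,3,3,3
…and 32 more, for 44 total.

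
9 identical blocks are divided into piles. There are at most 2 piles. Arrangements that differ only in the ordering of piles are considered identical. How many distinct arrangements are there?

5

Enumerating:
9
8 + 1
7 + 2
6 + 3
5 + 4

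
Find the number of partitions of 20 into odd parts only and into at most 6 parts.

34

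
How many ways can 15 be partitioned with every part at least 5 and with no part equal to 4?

5

They are:
15
10 + 5
9 + 6
8 + 7
5 + 5 + 5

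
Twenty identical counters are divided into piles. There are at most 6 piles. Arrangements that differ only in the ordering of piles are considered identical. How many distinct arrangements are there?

Counting exhaustively, 282 partitions satisfy the conditions.

282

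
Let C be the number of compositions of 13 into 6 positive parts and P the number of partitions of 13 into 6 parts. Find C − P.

Ordered (compositions into 6 parts): C(12,5) = 792.
Unordered (partitions into 6 parts): 14.
Difference: 792 − 14 = 778.

778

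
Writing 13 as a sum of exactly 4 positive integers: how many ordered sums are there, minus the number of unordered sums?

202

Compositions: C(12,3) = 220.
Unordered (partitions into 4 parts): 18.
Difference: 220 − 18 = 202.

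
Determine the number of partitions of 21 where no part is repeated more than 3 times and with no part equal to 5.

264

Systematic enumeration (by largest part, then next-largest, …) yields 264.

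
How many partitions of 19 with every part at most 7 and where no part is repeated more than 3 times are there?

120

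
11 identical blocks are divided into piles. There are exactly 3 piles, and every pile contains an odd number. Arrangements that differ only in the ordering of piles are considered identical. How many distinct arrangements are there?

Listing the qualifying partitions of 11:
9+1+1
7+3+1
5+5+1
5+3+3

4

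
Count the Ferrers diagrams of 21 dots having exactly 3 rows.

37

A partial list (first 12 by largest part):
19,1,1
18,2,1
17,3,1
17,2,2
16,4,1
16,3,2
15,5,1
15,4,2
15,3,3
14,6,1
14,5,2
14,4,3
…and 25 more, for 37 total.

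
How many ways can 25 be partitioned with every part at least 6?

17

Enumerating:
25
6, 19
7, 18
8, 17
9, 16
10, 15
11, 14
12, 13
6, 6, 13
6, 7, 12
6, 8, 11
7, 7, 11
6, 9, 10
7, 8, 10
7, 9, 9
8, 8, 9
6, 6, 6, 7
Counting gives 17.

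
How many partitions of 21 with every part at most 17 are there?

785

Counting exhaustively, 785 partitions satisfy the conditions.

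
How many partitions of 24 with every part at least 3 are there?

110

There are 110 such partitions.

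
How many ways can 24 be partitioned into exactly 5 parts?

Direct enumeration gives 164 partitions.

164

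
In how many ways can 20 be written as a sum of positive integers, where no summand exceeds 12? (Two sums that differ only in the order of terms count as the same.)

582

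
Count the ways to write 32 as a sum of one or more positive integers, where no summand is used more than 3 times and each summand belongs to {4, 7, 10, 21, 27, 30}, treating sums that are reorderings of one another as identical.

Listing the qualifying partitions of 32:
4 + 7 + 21
4 + 4 + 4 + 10 + 10
4 + 4 + 7 + 7 + 10

3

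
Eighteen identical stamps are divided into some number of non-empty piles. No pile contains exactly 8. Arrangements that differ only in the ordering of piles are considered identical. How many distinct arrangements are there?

Systematic enumeration (by largest part, then next-largest, …) yields 343.

343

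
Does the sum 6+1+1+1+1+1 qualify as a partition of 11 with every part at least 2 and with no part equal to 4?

The parts sum to 11, and the condition 'every summand is at least 2' is violated.

No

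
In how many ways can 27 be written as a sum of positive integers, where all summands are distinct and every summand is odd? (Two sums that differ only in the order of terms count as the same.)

14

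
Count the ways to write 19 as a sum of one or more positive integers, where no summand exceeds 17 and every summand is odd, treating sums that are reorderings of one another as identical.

A partial list (first 12 by largest part):
17+1+1
15+3+1
15+1+1+1+1
13+5+1
13+3+3
13+3+1+1+1
13+1+1+1+1+1+1
11+7+1
11+5+3
11+5+1+1+1
11+3+3+1+1
11+3+1+1+1+1+1
…and 41 more, for 53 total.

53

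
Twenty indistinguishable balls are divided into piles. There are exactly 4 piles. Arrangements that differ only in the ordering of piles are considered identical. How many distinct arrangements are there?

64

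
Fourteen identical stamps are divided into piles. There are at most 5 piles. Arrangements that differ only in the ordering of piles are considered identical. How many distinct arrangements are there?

There are too many to list fully; the first 12 (by largest part) are:
14
13, 1
12, 2
12, 1, 1
11, 3
11, 2, 1
11, 1, 1, 1
10, 4
10, 3, 1
10, 2, 2
10, 2, 1, 1
10, 1, 1, 1, 1
…and 58 more, for 70 total.

70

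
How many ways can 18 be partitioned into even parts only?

30

There are too many to list fully; the first 12 (by largest part) are:
18
16, 2
14, 4
14, 2, 2
12, 6
12, 4, 2
12, 2, 2, 2
10, 8
10, 6, 2
10, 4, 4
10, 4, 2, 2
10, 2, 2, 2, 2
…and 18 more, for 30 total.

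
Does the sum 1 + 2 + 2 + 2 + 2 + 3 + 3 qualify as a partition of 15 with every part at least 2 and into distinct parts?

The parts sum to 15, and the condition 'every summand is at least 2' is violated.

No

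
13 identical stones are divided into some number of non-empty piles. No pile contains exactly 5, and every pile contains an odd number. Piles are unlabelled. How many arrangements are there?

12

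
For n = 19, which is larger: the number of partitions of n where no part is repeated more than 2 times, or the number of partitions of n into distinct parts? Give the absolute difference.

109

Partitions of 19 where no part is repeated more than 2 times: 163.
Partitions of 19 into distinct parts: 54.
|163 − 54| = 109.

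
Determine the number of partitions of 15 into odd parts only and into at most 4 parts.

8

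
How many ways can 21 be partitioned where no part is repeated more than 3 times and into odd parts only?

There are too many to list fully; the first 12 (by largest part) are:
21
19 + 1 + 1
17 + 3 + 1
15 + 5 + 1
15 + 3 + 3
15 + 3 + 1 + 1 + 1
13 + 7 + 1
13 + 5 + 3
13 + 5 + 1 + 1 + 1
13 + 3 + 3 + 1 + 1
11 + 9 + 1
11 + 7 + 3
…and 20 more, for 32 total.

32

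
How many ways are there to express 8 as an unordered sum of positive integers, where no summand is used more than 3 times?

16

They are:
8
1, 7
2, 6
1, 1, 6
3, 5
1, 2, 5
1, 1, 1, 5
4, 4
1, 3, 4
2, 2, 4
1, 1, 2, 4
2, 3, 3
1, 1, 3, 3
1, 2, 2, 3
1, 1, 1, 2, 3
1, 1, 2, 2, 2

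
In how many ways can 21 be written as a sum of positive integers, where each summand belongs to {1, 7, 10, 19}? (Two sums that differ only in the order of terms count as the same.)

They are:
19 + 1 + 1
10 + 10 + 1
10 + 7 + 1 + 1 + 1 + 1
10 + 1 + 1 + 1 + 1 + 1 + 1 + 1 + 1 + 1 + 1 + 1
7 + 7 + 7
7 + 7 + 1 + 1 + 1 + 1 + 1 + 1 + 1
7 + 1 + 1 + 1 + 1 + 1 + 1 + 1 + 1 + 1 + 1 + 1 + 1 + 1 + 1
1 + 1 + 1 + 1 + 1 + 1 + 1 + 1 + 1 + 1 + 1 + 1 + 1 + 1 + 1 + 1 + 1 + 1 + 1 + 1 + 1

8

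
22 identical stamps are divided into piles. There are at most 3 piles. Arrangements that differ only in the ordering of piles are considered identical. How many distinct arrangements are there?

52

A partial list (first 12 by largest part):
22
21+1
20+2
20+1+1
19+3
19+2+1
18+4
18+3+1
18+2+2
17+5
17+4+1
17+3+2
…and 40 more, for 52 total.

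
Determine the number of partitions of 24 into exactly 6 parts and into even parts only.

11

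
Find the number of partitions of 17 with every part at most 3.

33

A partial list (first 12 by largest part):
3 + 3 + 3 + 3 + 3 + 2
3 + 3 + 3 + 3 + 3 + 1 + 1
3 + 3 + 3 + 3 + 2 + 2 + 1
3 + 3 + 3 + 3 + 2 + 1 + 1 + 1
3 + 3 + 3 + 3 + 1 + 1 + 1 + 1 + 1
3 + 3 + 3 + 2 + 2 + 2 + 2
3 + 3 + 3 + 2 + 2 + 2 + 1 + 1
3 + 3 + 3 + 2 + 2 + 1 + 1 + 1 + 1
3 + 3 + 3 + 2 + 1 + 1 + 1 + 1 + 1 + 1
3 + 3 + 3 + 1 + 1 + 1 + 1 + 1 + 1 + 1 + 1
3 + 3 + 2 + 2 + 2 + 2 + 2 + 1
3 + 3 + 2 + 2 + 2 + 2 + 1 + 1 + 1
…and 21 more, for 33 total.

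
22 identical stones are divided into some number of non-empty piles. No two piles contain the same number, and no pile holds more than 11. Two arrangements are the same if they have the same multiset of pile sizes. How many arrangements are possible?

There are too many to list fully; the first 12 (by largest part) are:
11, 10, 1
11, 9, 2
11, 8, 3
11, 8, 2, 1
11, 7, 4
11, 7, 3, 1
11, 6, 5
11, 6, 4, 1
11, 6, 3, 2
11, 5, 4, 2
11, 5, 3, 2, 1
10, 9, 3
…and 34 more, for 46 total.

46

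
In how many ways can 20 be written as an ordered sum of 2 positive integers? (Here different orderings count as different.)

Place 1 bars in the 19 internal gaps of a row of 20 dots: C(19,1) = 19.

19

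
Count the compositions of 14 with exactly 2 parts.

Place 1 bars in the 13 internal gaps of a row of 14 dots: C(13,1) = 13.

13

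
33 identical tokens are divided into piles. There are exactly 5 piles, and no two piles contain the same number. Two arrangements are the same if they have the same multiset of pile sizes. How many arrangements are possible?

There are 141 such partitions.

141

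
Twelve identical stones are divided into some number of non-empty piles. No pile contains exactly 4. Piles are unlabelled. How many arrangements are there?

55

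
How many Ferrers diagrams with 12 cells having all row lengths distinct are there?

15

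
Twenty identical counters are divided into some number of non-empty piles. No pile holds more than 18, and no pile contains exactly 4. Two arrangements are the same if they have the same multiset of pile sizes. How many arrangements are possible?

394

Enumerating by decreasing first part gives 394 partitions in all.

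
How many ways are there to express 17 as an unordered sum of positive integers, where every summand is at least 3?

The partitions of 17 that satisfy the conditions:
17
3 + 14
4 + 13
5 + 12
6 + 11
3 + 3 + 11
7 + 10
3 + 4 + 10
8 + 9
3 + 5 + 9
4 + 4 + 9
3 + 6 + 8
4 + 5 + 8
3 + 3 + 3 + 8
3 + 7 + 7
4 + 6 + 7
5 + 5 + 7
3 + 3 + 4 + 7
5 + 6 + 6
3 + 3 + 5 + 6
3 + 4 + 4 + 6
3 + 4 + 5 + 5
4 + 4 + 4 + 5
3 + 3 + 3 + 3 + 5
3 + 3 + 3 + 4 + 4

25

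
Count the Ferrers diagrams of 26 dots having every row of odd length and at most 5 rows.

A partial list (first 12 by largest part):
25,1
23,3
23,1,1,1
21,5
21,3,1,1
19,7
19,5,1,1
19,3,3,1
17,9
17,7,1,1
17,5,3,1
17,3,3,3
…and 22 more, for 34 total.

34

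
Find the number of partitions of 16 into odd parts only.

There are too many to list fully; the first 12 (by largest part) are:
1, 15
3, 13
1, 1, 1, 13
5, 11
1, 1, 3, 11
1, 1, 1, 1, 1, 11
7, 9
1, 1, 5, 9
1, 3, 3, 9
1, 1, 1, 1, 3, 9
1, 1, 1, 1, 1, 1, 1, 9
1, 1, 7, 7
…and 20 more, for 32 total.

32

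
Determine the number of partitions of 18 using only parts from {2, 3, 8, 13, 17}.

8

They are:
13+3+2
8+8+2
8+3+3+2+2
8+2+2+2+2+2
3+3+3+3+3+3
3+3+3+3+2+2+2
3+3+2+2+2+2+2+2
2+2+2+2+2+2+2+2+2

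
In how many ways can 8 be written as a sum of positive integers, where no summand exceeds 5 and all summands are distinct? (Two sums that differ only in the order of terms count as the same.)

3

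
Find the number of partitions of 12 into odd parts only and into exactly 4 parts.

5

Listing the qualifying partitions of 12:
9+1+1+1
7+3+1+1
5+5+1+1
5+3+3+1
3+3+3+3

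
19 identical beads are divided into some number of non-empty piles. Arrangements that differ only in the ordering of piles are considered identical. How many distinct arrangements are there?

There are 490 such partitions.

490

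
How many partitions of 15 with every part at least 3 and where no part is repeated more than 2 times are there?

Listing the qualifying partitions of 15:
15
3, 12
4, 11
5, 10
6, 9
3, 3, 9
7, 8
3, 4, 8
3, 5, 7
4, 4, 7
3, 6, 6
4, 5, 6
3, 3, 4, 5
Counting gives 13.

13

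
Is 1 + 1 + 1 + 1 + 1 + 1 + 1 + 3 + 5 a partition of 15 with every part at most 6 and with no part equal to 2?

Yes

The parts sum to 15, and the condition 'no summand exceeds 6' holds; the condition 'no summand equals 2' holds.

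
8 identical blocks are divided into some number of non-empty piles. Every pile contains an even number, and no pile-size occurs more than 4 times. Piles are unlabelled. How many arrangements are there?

5

Enumerating:
8
6 + 2
4 + 4
4 + 2 + 2
2 + 2 + 2 + 2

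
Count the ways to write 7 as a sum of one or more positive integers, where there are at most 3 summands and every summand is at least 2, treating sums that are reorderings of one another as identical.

4

They are:
7
5, 2
4, 3
3, 2, 2
That's 4 in total.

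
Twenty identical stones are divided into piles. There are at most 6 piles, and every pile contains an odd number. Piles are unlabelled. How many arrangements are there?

34

There are too many to list fully; the first 12 (by largest part) are:
19,1
17,3
17,1,1,1
15,5
15,3,1,1
15,1,1,1,1,1
13,7
13,5,1,1
13,3,3,1
13,3,1,1,1,1
11,9
11,7,1,1
…and 22 more, for 34 total.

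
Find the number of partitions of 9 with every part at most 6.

There are too many to list fully; the first 12 (by largest part) are:
6+3
6+2+1
6+1+1+1
5+4
5+3+1
5+2+2
5+2+1+1
5+1+1+1+1
4+4+1
4+3+2
4+3+1+1
4+2+2+1
…and 14 more, for 26 total.

26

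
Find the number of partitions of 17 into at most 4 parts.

72

There are 72 such partitions.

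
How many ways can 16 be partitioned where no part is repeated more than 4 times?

164

There are 164 such partitions.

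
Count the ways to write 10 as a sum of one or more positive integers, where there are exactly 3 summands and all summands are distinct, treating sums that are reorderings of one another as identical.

They are:
7, 2, 1
6, 3, 1
5, 4, 1
5, 3, 2
That's 4 in total.

4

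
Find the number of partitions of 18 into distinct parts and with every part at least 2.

25

They are:
18
16 + 2
15 + 3
14 + 4
13 + 5
13 + 3 + 2
12 + 6
12 + 4 + 2
11 + 7
11 + 5 + 2
11 + 4 + 3
10 + 8
10 + 6 + 2
10 + 5 + 3
9 + 7 + 2
9 + 6 + 3
9 + 5 + 4
9 + 4 + 3 + 2
8 + 7 + 3
8 + 6 + 4
8 + 5 + 3 + 2
7 + 6 + 5
7 + 6 + 3 + 2
7 + 5 + 4 + 2
6 + 5 + 4 + 3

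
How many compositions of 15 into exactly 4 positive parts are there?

364

Place 3 bars in the 14 internal gaps of a row of 15 dots: C(14,3) = 364.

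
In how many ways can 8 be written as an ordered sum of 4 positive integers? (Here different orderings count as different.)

By stars and bars with positive parts, the count is C(7,3) = 35.

35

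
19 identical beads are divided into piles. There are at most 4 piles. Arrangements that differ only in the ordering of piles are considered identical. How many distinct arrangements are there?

94

There are 94 such partitions.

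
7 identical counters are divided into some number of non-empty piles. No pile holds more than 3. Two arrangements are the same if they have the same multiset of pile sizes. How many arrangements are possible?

They are:
3+3+1
3+2+2
3+2+1+1
3+1+1+1+1
2+2+2+1
2+2+1+1+1
2+1+1+1+1+1
1+1+1+1+1+1+1

8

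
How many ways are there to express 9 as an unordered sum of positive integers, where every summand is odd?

They are:
9
7+1+1
5+3+1
5+1+1+1+1
3+3+3
3+3+1+1+1
3+1+1+1+1+1+1
1+1+1+1+1+1+1+1+1
Counting gives 8.

8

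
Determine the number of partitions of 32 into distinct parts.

390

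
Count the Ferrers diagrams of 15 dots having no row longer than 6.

110

A full systematic count gives 110.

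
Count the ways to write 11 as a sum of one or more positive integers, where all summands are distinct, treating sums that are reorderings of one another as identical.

They are:
11
10+1
9+2
8+3
8+2+1
7+4
7+3+1
6+5
6+4+1
6+3+2
5+4+2
5+3+2+1
Counting gives 12.

12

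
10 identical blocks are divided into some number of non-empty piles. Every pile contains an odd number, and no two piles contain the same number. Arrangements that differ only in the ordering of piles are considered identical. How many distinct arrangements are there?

The partitions of 10 that satisfy the conditions:
9+1
7+3
That's 2 in total.

2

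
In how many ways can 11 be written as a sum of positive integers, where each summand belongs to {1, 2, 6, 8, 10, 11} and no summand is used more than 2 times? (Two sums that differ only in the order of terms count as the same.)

4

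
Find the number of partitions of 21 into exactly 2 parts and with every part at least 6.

5

Listing the qualifying partitions of 21:
15+6
14+7
13+8
12+9
11+10
That's 5 in total.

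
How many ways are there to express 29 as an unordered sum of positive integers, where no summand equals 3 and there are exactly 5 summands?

197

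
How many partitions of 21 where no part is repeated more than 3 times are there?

A full systematic count gives 395.

395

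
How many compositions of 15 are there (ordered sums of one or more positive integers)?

There are 14 gaps and each independently is a cut or not, giving 2^14 = 16384.

16384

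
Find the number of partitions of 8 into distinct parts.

6

They are:
8
1 + 7
2 + 6
3 + 5
1 + 2 + 5
1 + 3 + 4
That's 6 in total.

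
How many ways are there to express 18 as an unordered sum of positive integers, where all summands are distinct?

46

There are too many to list fully; the first 12 (by largest part) are:
18
1,17
2,16
3,15
1,2,15
4,14
1,3,14
5,13
1,4,13
2,3,13
6,12
1,5,12
…and 34 more, for 46 total.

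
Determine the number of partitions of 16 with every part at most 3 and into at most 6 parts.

2

Listing the qualifying partitions of 16:
3 + 3 + 3 + 3 + 3 + 1
3 + 3 + 3 + 3 + 2 + 2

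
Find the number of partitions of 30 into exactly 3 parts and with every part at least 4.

37

There are too many to list fully; the first 12 (by largest part) are:
4, 4, 22
4, 5, 21
4, 6, 20
5, 5, 20
4, 7, 19
5, 6, 19
4, 8, 18
5, 7, 18
6, 6, 18
4, 9, 17
5, 8, 17
6, 7, 17
…and 25 more, for 37 total.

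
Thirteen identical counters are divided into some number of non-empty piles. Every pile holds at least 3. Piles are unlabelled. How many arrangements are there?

10

Enumerating:
13
10+3
9+4
8+5
7+6
7+3+3
6+4+3
5+5+3
5+4+4
4+3+3+3
Counting gives 10.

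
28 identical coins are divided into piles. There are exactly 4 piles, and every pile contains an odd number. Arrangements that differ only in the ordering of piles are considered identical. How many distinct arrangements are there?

34

There are too many to list fully; the first 12 (by largest part) are:
25+1+1+1
23+3+1+1
21+5+1+1
21+3+3+1
19+7+1+1
19+5+3+1
19+3+3+3
17+9+1+1
17+7+3+1
17+5+5+1
17+5+3+3
15+11+1+1
…and 22 more, for 34 total.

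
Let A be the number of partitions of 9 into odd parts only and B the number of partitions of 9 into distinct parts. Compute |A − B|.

Partitions of 9 into odd parts only: 8.
Partitions of 9 into distinct parts: 8.
|8 − 8| = 0.

0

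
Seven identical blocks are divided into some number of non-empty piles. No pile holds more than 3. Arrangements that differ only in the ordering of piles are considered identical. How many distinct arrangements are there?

8

The partitions of 7 that satisfy the conditions:
3 + 3 + 1
3 + 2 + 2
3 + 2 + 1 + 1
3 + 1 + 1 + 1 + 1
2 + 2 + 2 + 1
2 + 2 + 1 + 1 + 1
2 + 1 + 1 + 1 + 1 + 1
1 + 1 + 1 + 1 + 1 + 1 + 1
That's 8 in total.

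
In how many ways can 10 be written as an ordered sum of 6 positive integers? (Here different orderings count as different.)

Equivalently, choose which 5 of the 9 gaps become plus signs: C(9,5) = 126.

126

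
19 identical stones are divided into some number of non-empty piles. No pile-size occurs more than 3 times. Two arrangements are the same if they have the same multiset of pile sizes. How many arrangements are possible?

Counting exhaustively, 258 partitions satisfy the conditions.

258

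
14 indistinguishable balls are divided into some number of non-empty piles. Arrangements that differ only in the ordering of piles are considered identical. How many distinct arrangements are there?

A full systematic count gives 135.

135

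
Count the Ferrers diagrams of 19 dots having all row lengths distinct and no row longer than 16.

51

A partial list (first 12 by largest part):
16 + 3
16 + 2 + 1
15 + 4
15 + 3 + 1
14 + 5
14 + 4 + 1
14 + 3 + 2
13 + 6
13 + 5 + 1
13 + 4 + 2
13 + 3 + 2 + 1
12 + 7
…and 39 more, for 51 total.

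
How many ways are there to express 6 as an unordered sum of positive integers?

11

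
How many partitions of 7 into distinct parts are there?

5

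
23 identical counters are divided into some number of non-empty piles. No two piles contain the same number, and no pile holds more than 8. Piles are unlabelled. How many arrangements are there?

11

Enumerating:
8, 7, 6, 2
8, 7, 5, 3
8, 7, 5, 2, 1
8, 7, 4, 3, 1
8, 6, 5, 4
8, 6, 5, 3, 1
8, 6, 4, 3, 2
8, 5, 4, 3, 2, 1
7, 6, 5, 4, 1
7, 6, 5, 3, 2
7, 6, 4, 3, 2, 1
That's 11 in total.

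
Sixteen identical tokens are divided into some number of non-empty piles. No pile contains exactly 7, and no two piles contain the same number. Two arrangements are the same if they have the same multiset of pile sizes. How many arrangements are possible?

25

The partitions of 16 that satisfy the conditions:
16
15+1
14+2
13+3
13+2+1
12+4
12+3+1
11+5
11+4+1
11+3+2
10+6
10+5+1
10+4+2
10+3+2+1
9+6+1
9+5+2
9+4+3
9+4+2+1
8+6+2
8+5+3
8+5+2+1
8+4+3+1
6+5+4+1
6+5+3+2
6+4+3+2+1
That's 25 in total.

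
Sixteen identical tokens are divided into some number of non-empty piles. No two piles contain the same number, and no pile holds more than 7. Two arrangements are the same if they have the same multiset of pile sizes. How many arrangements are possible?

8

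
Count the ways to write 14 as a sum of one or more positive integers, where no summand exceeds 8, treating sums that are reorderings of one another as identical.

Systematic enumeration (by largest part, then next-largest, …) yields 116.

116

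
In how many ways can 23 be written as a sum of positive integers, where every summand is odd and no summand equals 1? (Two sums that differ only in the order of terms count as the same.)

Enumerating:
23
17 + 3 + 3
15 + 5 + 3
13 + 7 + 3
13 + 5 + 5
11 + 9 + 3
11 + 7 + 5
11 + 3 + 3 + 3 + 3
9 + 9 + 5
9 + 7 + 7
9 + 5 + 3 + 3 + 3
7 + 7 + 3 + 3 + 3
7 + 5 + 5 + 3 + 3
5 + 5 + 5 + 5 + 3
5 + 3 + 3 + 3 + 3 + 3 + 3

15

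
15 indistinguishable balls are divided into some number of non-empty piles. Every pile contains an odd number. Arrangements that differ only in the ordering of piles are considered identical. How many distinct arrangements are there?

27

There are too many to list fully; the first 12 (by largest part) are:
15
13 + 1 + 1
11 + 3 + 1
11 + 1 + 1 + 1 + 1
9 + 5 + 1
9 + 3 + 3
9 + 3 + 1 + 1 + 1
9 + 1 + 1 + 1 + 1 + 1 + 1
7 + 7 + 1
7 + 5 + 3
7 + 5 + 1 + 1 + 1
7 + 3 + 3 + 1 + 1
…and 15 more, for 27 total.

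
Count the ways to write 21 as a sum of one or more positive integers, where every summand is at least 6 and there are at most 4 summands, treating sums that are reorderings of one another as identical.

9

They are:
21
15, 6
14, 7
13, 8
12, 9
11, 10
9, 6, 6
8, 7, 6
7, 7, 7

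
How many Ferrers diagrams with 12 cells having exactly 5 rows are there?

Listing the qualifying partitions of 12:
8,1,1,1,1
7,2,1,1,1
6,3,1,1,1
6,2,2,1,1
5,4,1,1,1
5,3,2,1,1
5,2,2,2,1
4,4,2,1,1
4,3,3,1,1
4,3,2,2,1
4,2,2,2,2
3,3,3,2,1
3,3,2,2,2

13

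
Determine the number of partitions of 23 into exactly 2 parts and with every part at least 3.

Enumerating:
3 + 20
4 + 19
5 + 18
6 + 17
7 + 16
8 + 15
9 + 14
10 + 13
11 + 12
Counting gives 9.

9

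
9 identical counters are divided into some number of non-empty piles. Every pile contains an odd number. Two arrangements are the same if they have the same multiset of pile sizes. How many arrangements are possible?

8

The partitions of 9 that satisfy the conditions:
9
7, 1, 1
5, 3, 1
5, 1, 1, 1, 1
3, 3, 3
3, 3, 1, 1, 1
3, 1, 1, 1, 1, 1, 1
1, 1, 1, 1, 1, 1, 1, 1, 1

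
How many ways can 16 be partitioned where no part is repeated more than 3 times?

132

A full systematic count gives 132.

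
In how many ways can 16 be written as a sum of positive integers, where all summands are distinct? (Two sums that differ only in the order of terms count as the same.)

32

A partial list (first 12 by largest part):
16
1, 15
2, 14
3, 13
1, 2, 13
4, 12
1, 3, 12
5, 11
1, 4, 11
2, 3, 11
6, 10
1, 5, 10
…and 20 more, for 32 total.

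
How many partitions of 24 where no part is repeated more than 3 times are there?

722

Enumerating by decreasing first part gives 722 partitions in all.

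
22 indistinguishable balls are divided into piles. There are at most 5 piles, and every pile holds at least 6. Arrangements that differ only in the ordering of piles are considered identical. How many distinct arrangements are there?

11

The partitions of 22 that satisfy the conditions:
22
16 + 6
15 + 7
14 + 8
13 + 9
12 + 10
11 + 11
10 + 6 + 6
9 + 7 + 6
8 + 8 + 6
8 + 7 + 7
Counting gives 11.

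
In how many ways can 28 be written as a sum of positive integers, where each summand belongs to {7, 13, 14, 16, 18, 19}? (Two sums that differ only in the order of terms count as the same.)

Enumerating:
14 + 14
14 + 7 + 7
7 + 7 + 7 + 7
That's 3 in total.

3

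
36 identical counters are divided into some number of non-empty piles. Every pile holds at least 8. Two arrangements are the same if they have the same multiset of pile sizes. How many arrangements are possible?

36

A partial list (first 12 by largest part):
36
28 + 8
27 + 9
26 + 10
25 + 11
24 + 12
23 + 13
22 + 14
21 + 15
20 + 16
20 + 8 + 8
19 + 17
…and 24 more, for 36 total.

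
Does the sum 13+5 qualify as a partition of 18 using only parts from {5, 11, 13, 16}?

Yes

The parts sum to 18, and the condition 'each summand belongs to {5, 11, 13, 16}' holds.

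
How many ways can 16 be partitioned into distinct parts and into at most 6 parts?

A partial list (first 12 by largest part):
16
15 + 1
14 + 2
13 + 3
13 + 2 + 1
12 + 4
12 + 3 + 1
11 + 5
11 + 4 + 1
11 + 3 + 2
10 + 6
10 + 5 + 1
…and 20 more, for 32 total.

32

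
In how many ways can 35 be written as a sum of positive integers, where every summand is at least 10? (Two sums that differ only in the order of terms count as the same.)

14

The partitions of 35 that satisfy the conditions:
35
10+25
11+24
12+23
13+22
14+21
15+20
16+19
17+18
10+10+15
10+11+14
10+12+13
11+11+13
11+12+12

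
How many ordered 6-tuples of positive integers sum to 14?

Place 5 bars in the 13 internal gaps of a row of 14 dots: C(13,5) = 1287.

1287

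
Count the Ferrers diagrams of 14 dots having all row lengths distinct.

They are:
14
1+13
2+12
3+11
1+2+11
4+10
1+3+10
5+9
1+4+9
2+3+9
6+8
1+5+8
2+4+8
1+2+3+8
1+6+7
2+5+7
3+4+7
1+2+4+7
3+5+6
1+2+5+6
1+3+4+6
2+3+4+5

22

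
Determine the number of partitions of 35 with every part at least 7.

There are too many to list fully; the first 12 (by largest part) are:
35
28+7
27+8
26+9
25+10
24+11
23+12
22+13
21+14
21+7+7
20+15
20+8+7
…and 36 more, for 48 total.

48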